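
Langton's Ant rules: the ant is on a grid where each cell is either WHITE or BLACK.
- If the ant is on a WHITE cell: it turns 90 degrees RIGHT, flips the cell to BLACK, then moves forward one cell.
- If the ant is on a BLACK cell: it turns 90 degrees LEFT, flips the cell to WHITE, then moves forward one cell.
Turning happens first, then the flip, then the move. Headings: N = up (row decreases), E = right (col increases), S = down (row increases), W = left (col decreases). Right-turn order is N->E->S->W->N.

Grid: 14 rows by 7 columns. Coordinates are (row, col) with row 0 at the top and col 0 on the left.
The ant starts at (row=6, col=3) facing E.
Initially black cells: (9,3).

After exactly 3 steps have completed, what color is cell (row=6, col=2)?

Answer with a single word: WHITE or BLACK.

Answer: WHITE

Derivation:
Step 1: on WHITE (6,3): turn R to S, flip to black, move to (7,3). |black|=2
Step 2: on WHITE (7,3): turn R to W, flip to black, move to (7,2). |black|=3
Step 3: on WHITE (7,2): turn R to N, flip to black, move to (6,2). |black|=4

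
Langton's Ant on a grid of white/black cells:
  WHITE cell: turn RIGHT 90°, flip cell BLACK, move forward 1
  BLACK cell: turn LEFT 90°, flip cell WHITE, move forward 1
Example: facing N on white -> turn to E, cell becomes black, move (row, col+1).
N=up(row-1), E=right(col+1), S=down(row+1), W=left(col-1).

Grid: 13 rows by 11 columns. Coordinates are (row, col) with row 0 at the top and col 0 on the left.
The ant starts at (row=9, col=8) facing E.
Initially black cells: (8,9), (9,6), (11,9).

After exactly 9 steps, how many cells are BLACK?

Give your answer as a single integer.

Answer: 8

Derivation:
Step 1: on WHITE (9,8): turn R to S, flip to black, move to (10,8). |black|=4
Step 2: on WHITE (10,8): turn R to W, flip to black, move to (10,7). |black|=5
Step 3: on WHITE (10,7): turn R to N, flip to black, move to (9,7). |black|=6
Step 4: on WHITE (9,7): turn R to E, flip to black, move to (9,8). |black|=7
Step 5: on BLACK (9,8): turn L to N, flip to white, move to (8,8). |black|=6
Step 6: on WHITE (8,8): turn R to E, flip to black, move to (8,9). |black|=7
Step 7: on BLACK (8,9): turn L to N, flip to white, move to (7,9). |black|=6
Step 8: on WHITE (7,9): turn R to E, flip to black, move to (7,10). |black|=7
Step 9: on WHITE (7,10): turn R to S, flip to black, move to (8,10). |black|=8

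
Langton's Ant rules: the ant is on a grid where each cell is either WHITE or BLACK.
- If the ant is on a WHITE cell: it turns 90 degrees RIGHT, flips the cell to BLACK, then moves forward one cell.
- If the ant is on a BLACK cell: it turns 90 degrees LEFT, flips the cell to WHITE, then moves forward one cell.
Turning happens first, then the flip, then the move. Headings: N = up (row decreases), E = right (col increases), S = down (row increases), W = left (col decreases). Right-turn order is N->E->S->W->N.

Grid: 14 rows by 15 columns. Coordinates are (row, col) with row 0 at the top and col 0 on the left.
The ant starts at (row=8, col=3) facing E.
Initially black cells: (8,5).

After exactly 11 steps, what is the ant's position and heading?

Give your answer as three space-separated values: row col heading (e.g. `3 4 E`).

Step 1: on WHITE (8,3): turn R to S, flip to black, move to (9,3). |black|=2
Step 2: on WHITE (9,3): turn R to W, flip to black, move to (9,2). |black|=3
Step 3: on WHITE (9,2): turn R to N, flip to black, move to (8,2). |black|=4
Step 4: on WHITE (8,2): turn R to E, flip to black, move to (8,3). |black|=5
Step 5: on BLACK (8,3): turn L to N, flip to white, move to (7,3). |black|=4
Step 6: on WHITE (7,3): turn R to E, flip to black, move to (7,4). |black|=5
Step 7: on WHITE (7,4): turn R to S, flip to black, move to (8,4). |black|=6
Step 8: on WHITE (8,4): turn R to W, flip to black, move to (8,3). |black|=7
Step 9: on WHITE (8,3): turn R to N, flip to black, move to (7,3). |black|=8
Step 10: on BLACK (7,3): turn L to W, flip to white, move to (7,2). |black|=7
Step 11: on WHITE (7,2): turn R to N, flip to black, move to (6,2). |black|=8

Answer: 6 2 N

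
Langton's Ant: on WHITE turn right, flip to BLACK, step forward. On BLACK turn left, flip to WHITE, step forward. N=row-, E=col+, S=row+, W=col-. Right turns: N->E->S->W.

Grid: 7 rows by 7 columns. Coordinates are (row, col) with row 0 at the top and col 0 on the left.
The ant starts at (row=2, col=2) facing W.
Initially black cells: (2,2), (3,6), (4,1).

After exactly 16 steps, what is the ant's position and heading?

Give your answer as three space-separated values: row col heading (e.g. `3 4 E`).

Answer: 2 2 W

Derivation:
Step 1: on BLACK (2,2): turn L to S, flip to white, move to (3,2). |black|=2
Step 2: on WHITE (3,2): turn R to W, flip to black, move to (3,1). |black|=3
Step 3: on WHITE (3,1): turn R to N, flip to black, move to (2,1). |black|=4
Step 4: on WHITE (2,1): turn R to E, flip to black, move to (2,2). |black|=5
Step 5: on WHITE (2,2): turn R to S, flip to black, move to (3,2). |black|=6
Step 6: on BLACK (3,2): turn L to E, flip to white, move to (3,3). |black|=5
Step 7: on WHITE (3,3): turn R to S, flip to black, move to (4,3). |black|=6
Step 8: on WHITE (4,3): turn R to W, flip to black, move to (4,2). |black|=7
Step 9: on WHITE (4,2): turn R to N, flip to black, move to (3,2). |black|=8
Step 10: on WHITE (3,2): turn R to E, flip to black, move to (3,3). |black|=9
Step 11: on BLACK (3,3): turn L to N, flip to white, move to (2,3). |black|=8
Step 12: on WHITE (2,3): turn R to E, flip to black, move to (2,4). |black|=9
Step 13: on WHITE (2,4): turn R to S, flip to black, move to (3,4). |black|=10
Step 14: on WHITE (3,4): turn R to W, flip to black, move to (3,3). |black|=11
Step 15: on WHITE (3,3): turn R to N, flip to black, move to (2,3). |black|=12
Step 16: on BLACK (2,3): turn L to W, flip to white, move to (2,2). |black|=11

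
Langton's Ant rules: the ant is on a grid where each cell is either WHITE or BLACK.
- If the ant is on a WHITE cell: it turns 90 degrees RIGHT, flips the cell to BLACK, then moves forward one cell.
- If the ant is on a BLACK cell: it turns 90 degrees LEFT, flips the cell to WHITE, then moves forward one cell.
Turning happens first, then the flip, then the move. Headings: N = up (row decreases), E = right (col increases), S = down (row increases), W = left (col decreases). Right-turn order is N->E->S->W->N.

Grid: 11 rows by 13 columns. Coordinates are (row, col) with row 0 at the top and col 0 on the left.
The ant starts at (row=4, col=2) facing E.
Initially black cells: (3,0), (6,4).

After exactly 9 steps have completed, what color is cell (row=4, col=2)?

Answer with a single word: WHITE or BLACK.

Step 1: on WHITE (4,2): turn R to S, flip to black, move to (5,2). |black|=3
Step 2: on WHITE (5,2): turn R to W, flip to black, move to (5,1). |black|=4
Step 3: on WHITE (5,1): turn R to N, flip to black, move to (4,1). |black|=5
Step 4: on WHITE (4,1): turn R to E, flip to black, move to (4,2). |black|=6
Step 5: on BLACK (4,2): turn L to N, flip to white, move to (3,2). |black|=5
Step 6: on WHITE (3,2): turn R to E, flip to black, move to (3,3). |black|=6
Step 7: on WHITE (3,3): turn R to S, flip to black, move to (4,3). |black|=7
Step 8: on WHITE (4,3): turn R to W, flip to black, move to (4,2). |black|=8
Step 9: on WHITE (4,2): turn R to N, flip to black, move to (3,2). |black|=9

Answer: BLACK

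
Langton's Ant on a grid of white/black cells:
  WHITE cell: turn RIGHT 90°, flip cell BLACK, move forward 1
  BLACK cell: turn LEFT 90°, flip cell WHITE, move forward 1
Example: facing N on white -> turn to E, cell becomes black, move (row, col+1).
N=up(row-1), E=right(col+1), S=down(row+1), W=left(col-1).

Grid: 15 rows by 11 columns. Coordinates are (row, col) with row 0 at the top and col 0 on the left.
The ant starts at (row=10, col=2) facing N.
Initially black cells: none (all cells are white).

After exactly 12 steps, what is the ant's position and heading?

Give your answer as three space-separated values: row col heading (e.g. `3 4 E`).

Answer: 10 0 N

Derivation:
Step 1: on WHITE (10,2): turn R to E, flip to black, move to (10,3). |black|=1
Step 2: on WHITE (10,3): turn R to S, flip to black, move to (11,3). |black|=2
Step 3: on WHITE (11,3): turn R to W, flip to black, move to (11,2). |black|=3
Step 4: on WHITE (11,2): turn R to N, flip to black, move to (10,2). |black|=4
Step 5: on BLACK (10,2): turn L to W, flip to white, move to (10,1). |black|=3
Step 6: on WHITE (10,1): turn R to N, flip to black, move to (9,1). |black|=4
Step 7: on WHITE (9,1): turn R to E, flip to black, move to (9,2). |black|=5
Step 8: on WHITE (9,2): turn R to S, flip to black, move to (10,2). |black|=6
Step 9: on WHITE (10,2): turn R to W, flip to black, move to (10,1). |black|=7
Step 10: on BLACK (10,1): turn L to S, flip to white, move to (11,1). |black|=6
Step 11: on WHITE (11,1): turn R to W, flip to black, move to (11,0). |black|=7
Step 12: on WHITE (11,0): turn R to N, flip to black, move to (10,0). |black|=8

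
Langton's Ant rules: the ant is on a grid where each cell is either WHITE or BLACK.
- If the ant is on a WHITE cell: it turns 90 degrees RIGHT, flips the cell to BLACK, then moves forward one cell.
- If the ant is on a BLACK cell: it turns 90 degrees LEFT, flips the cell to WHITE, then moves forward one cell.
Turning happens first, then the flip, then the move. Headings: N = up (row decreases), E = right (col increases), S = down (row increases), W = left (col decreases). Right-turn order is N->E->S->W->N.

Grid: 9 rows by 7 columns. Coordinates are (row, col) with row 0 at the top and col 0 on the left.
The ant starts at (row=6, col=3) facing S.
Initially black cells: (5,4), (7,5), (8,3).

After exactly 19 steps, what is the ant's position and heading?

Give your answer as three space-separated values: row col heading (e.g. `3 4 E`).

Answer: 7 5 W

Derivation:
Step 1: on WHITE (6,3): turn R to W, flip to black, move to (6,2). |black|=4
Step 2: on WHITE (6,2): turn R to N, flip to black, move to (5,2). |black|=5
Step 3: on WHITE (5,2): turn R to E, flip to black, move to (5,3). |black|=6
Step 4: on WHITE (5,3): turn R to S, flip to black, move to (6,3). |black|=7
Step 5: on BLACK (6,3): turn L to E, flip to white, move to (6,4). |black|=6
Step 6: on WHITE (6,4): turn R to S, flip to black, move to (7,4). |black|=7
Step 7: on WHITE (7,4): turn R to W, flip to black, move to (7,3). |black|=8
Step 8: on WHITE (7,3): turn R to N, flip to black, move to (6,3). |black|=9
Step 9: on WHITE (6,3): turn R to E, flip to black, move to (6,4). |black|=10
Step 10: on BLACK (6,4): turn L to N, flip to white, move to (5,4). |black|=9
Step 11: on BLACK (5,4): turn L to W, flip to white, move to (5,3). |black|=8
Step 12: on BLACK (5,3): turn L to S, flip to white, move to (6,3). |black|=7
Step 13: on BLACK (6,3): turn L to E, flip to white, move to (6,4). |black|=6
Step 14: on WHITE (6,4): turn R to S, flip to black, move to (7,4). |black|=7
Step 15: on BLACK (7,4): turn L to E, flip to white, move to (7,5). |black|=6
Step 16: on BLACK (7,5): turn L to N, flip to white, move to (6,5). |black|=5
Step 17: on WHITE (6,5): turn R to E, flip to black, move to (6,6). |black|=6
Step 18: on WHITE (6,6): turn R to S, flip to black, move to (7,6). |black|=7
Step 19: on WHITE (7,6): turn R to W, flip to black, move to (7,5). |black|=8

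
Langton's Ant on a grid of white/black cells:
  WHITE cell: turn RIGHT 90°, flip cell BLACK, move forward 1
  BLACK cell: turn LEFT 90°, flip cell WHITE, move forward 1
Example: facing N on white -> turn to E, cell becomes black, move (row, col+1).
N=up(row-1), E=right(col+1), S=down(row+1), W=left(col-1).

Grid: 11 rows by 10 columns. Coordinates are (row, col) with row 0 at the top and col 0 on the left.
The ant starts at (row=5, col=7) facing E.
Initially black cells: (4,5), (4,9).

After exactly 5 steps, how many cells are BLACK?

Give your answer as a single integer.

Step 1: on WHITE (5,7): turn R to S, flip to black, move to (6,7). |black|=3
Step 2: on WHITE (6,7): turn R to W, flip to black, move to (6,6). |black|=4
Step 3: on WHITE (6,6): turn R to N, flip to black, move to (5,6). |black|=5
Step 4: on WHITE (5,6): turn R to E, flip to black, move to (5,7). |black|=6
Step 5: on BLACK (5,7): turn L to N, flip to white, move to (4,7). |black|=5

Answer: 5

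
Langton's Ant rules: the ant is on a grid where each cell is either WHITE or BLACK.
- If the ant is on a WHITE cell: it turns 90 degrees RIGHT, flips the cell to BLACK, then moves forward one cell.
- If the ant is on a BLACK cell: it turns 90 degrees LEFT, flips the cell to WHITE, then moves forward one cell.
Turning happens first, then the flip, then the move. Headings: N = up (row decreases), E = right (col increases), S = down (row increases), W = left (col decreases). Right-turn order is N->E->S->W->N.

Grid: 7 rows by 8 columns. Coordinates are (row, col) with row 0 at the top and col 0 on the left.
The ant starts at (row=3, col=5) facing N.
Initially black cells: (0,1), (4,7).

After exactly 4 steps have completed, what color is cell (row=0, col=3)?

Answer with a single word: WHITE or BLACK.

Answer: WHITE

Derivation:
Step 1: on WHITE (3,5): turn R to E, flip to black, move to (3,6). |black|=3
Step 2: on WHITE (3,6): turn R to S, flip to black, move to (4,6). |black|=4
Step 3: on WHITE (4,6): turn R to W, flip to black, move to (4,5). |black|=5
Step 4: on WHITE (4,5): turn R to N, flip to black, move to (3,5). |black|=6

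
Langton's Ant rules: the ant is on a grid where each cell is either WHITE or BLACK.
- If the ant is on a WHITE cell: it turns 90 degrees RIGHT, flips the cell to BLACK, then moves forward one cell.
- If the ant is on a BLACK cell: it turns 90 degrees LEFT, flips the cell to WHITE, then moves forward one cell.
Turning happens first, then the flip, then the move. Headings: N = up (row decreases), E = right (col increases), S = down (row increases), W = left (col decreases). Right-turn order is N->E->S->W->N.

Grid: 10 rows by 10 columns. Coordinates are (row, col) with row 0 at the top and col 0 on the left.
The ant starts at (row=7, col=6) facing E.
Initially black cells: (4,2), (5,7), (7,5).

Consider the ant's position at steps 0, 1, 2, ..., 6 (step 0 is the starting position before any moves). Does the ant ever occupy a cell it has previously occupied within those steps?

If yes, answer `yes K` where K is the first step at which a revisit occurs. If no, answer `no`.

Step 1: on WHITE (7,6): turn R to S, flip to black, move to (8,6). |black|=4 — new cell
Step 2: on WHITE (8,6): turn R to W, flip to black, move to (8,5). |black|=5 — new cell
Step 3: on WHITE (8,5): turn R to N, flip to black, move to (7,5). |black|=6 — new cell
Step 4: on BLACK (7,5): turn L to W, flip to white, move to (7,4). |black|=5 — new cell
Step 5: on WHITE (7,4): turn R to N, flip to black, move to (6,4). |black|=6 — new cell
Step 6: on WHITE (6,4): turn R to E, flip to black, move to (6,5). |black|=7 — new cell
No revisit within 6 steps.

Answer: no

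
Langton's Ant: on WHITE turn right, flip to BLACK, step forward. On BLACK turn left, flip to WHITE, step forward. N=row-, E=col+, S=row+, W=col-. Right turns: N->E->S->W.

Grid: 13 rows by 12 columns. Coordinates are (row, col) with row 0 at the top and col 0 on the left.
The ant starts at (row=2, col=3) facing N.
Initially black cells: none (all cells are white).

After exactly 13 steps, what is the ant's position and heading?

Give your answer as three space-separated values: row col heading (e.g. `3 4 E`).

Answer: 2 2 E

Derivation:
Step 1: on WHITE (2,3): turn R to E, flip to black, move to (2,4). |black|=1
Step 2: on WHITE (2,4): turn R to S, flip to black, move to (3,4). |black|=2
Step 3: on WHITE (3,4): turn R to W, flip to black, move to (3,3). |black|=3
Step 4: on WHITE (3,3): turn R to N, flip to black, move to (2,3). |black|=4
Step 5: on BLACK (2,3): turn L to W, flip to white, move to (2,2). |black|=3
Step 6: on WHITE (2,2): turn R to N, flip to black, move to (1,2). |black|=4
Step 7: on WHITE (1,2): turn R to E, flip to black, move to (1,3). |black|=5
Step 8: on WHITE (1,3): turn R to S, flip to black, move to (2,3). |black|=6
Step 9: on WHITE (2,3): turn R to W, flip to black, move to (2,2). |black|=7
Step 10: on BLACK (2,2): turn L to S, flip to white, move to (3,2). |black|=6
Step 11: on WHITE (3,2): turn R to W, flip to black, move to (3,1). |black|=7
Step 12: on WHITE (3,1): turn R to N, flip to black, move to (2,1). |black|=8
Step 13: on WHITE (2,1): turn R to E, flip to black, move to (2,2). |black|=9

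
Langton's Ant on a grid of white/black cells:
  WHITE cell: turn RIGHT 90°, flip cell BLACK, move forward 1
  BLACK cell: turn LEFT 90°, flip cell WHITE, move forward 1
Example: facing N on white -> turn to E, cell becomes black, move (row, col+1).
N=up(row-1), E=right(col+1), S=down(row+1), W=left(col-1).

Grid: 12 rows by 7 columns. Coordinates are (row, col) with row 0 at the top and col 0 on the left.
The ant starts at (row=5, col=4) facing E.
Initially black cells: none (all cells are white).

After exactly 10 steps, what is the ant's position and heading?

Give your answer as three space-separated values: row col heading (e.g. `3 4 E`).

Answer: 4 3 W

Derivation:
Step 1: on WHITE (5,4): turn R to S, flip to black, move to (6,4). |black|=1
Step 2: on WHITE (6,4): turn R to W, flip to black, move to (6,3). |black|=2
Step 3: on WHITE (6,3): turn R to N, flip to black, move to (5,3). |black|=3
Step 4: on WHITE (5,3): turn R to E, flip to black, move to (5,4). |black|=4
Step 5: on BLACK (5,4): turn L to N, flip to white, move to (4,4). |black|=3
Step 6: on WHITE (4,4): turn R to E, flip to black, move to (4,5). |black|=4
Step 7: on WHITE (4,5): turn R to S, flip to black, move to (5,5). |black|=5
Step 8: on WHITE (5,5): turn R to W, flip to black, move to (5,4). |black|=6
Step 9: on WHITE (5,4): turn R to N, flip to black, move to (4,4). |black|=7
Step 10: on BLACK (4,4): turn L to W, flip to white, move to (4,3). |black|=6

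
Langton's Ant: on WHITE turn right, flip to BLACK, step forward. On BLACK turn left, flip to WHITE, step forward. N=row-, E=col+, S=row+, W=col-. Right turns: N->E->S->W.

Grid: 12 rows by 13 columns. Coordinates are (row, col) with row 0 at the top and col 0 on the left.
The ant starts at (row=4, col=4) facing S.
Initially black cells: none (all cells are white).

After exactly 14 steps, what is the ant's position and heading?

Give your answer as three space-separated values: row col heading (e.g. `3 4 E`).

Step 1: on WHITE (4,4): turn R to W, flip to black, move to (4,3). |black|=1
Step 2: on WHITE (4,3): turn R to N, flip to black, move to (3,3). |black|=2
Step 3: on WHITE (3,3): turn R to E, flip to black, move to (3,4). |black|=3
Step 4: on WHITE (3,4): turn R to S, flip to black, move to (4,4). |black|=4
Step 5: on BLACK (4,4): turn L to E, flip to white, move to (4,5). |black|=3
Step 6: on WHITE (4,5): turn R to S, flip to black, move to (5,5). |black|=4
Step 7: on WHITE (5,5): turn R to W, flip to black, move to (5,4). |black|=5
Step 8: on WHITE (5,4): turn R to N, flip to black, move to (4,4). |black|=6
Step 9: on WHITE (4,4): turn R to E, flip to black, move to (4,5). |black|=7
Step 10: on BLACK (4,5): turn L to N, flip to white, move to (3,5). |black|=6
Step 11: on WHITE (3,5): turn R to E, flip to black, move to (3,6). |black|=7
Step 12: on WHITE (3,6): turn R to S, flip to black, move to (4,6). |black|=8
Step 13: on WHITE (4,6): turn R to W, flip to black, move to (4,5). |black|=9
Step 14: on WHITE (4,5): turn R to N, flip to black, move to (3,5). |black|=10

Answer: 3 5 N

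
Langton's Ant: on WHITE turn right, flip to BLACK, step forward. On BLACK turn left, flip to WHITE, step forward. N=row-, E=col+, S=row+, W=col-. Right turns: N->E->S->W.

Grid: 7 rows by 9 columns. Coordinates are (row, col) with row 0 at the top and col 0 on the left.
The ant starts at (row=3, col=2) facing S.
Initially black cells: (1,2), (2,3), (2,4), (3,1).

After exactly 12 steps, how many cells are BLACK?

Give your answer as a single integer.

Step 1: on WHITE (3,2): turn R to W, flip to black, move to (3,1). |black|=5
Step 2: on BLACK (3,1): turn L to S, flip to white, move to (4,1). |black|=4
Step 3: on WHITE (4,1): turn R to W, flip to black, move to (4,0). |black|=5
Step 4: on WHITE (4,0): turn R to N, flip to black, move to (3,0). |black|=6
Step 5: on WHITE (3,0): turn R to E, flip to black, move to (3,1). |black|=7
Step 6: on WHITE (3,1): turn R to S, flip to black, move to (4,1). |black|=8
Step 7: on BLACK (4,1): turn L to E, flip to white, move to (4,2). |black|=7
Step 8: on WHITE (4,2): turn R to S, flip to black, move to (5,2). |black|=8
Step 9: on WHITE (5,2): turn R to W, flip to black, move to (5,1). |black|=9
Step 10: on WHITE (5,1): turn R to N, flip to black, move to (4,1). |black|=10
Step 11: on WHITE (4,1): turn R to E, flip to black, move to (4,2). |black|=11
Step 12: on BLACK (4,2): turn L to N, flip to white, move to (3,2). |black|=10

Answer: 10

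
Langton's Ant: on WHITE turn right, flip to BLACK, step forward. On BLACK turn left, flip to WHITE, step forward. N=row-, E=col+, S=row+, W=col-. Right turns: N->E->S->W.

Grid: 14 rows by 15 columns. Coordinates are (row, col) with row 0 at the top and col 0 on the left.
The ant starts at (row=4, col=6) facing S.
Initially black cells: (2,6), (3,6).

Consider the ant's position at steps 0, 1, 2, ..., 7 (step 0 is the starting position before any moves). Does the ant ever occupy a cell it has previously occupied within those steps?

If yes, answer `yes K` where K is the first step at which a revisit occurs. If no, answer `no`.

Step 1: on WHITE (4,6): turn R to W, flip to black, move to (4,5). |black|=3 — new cell
Step 2: on WHITE (4,5): turn R to N, flip to black, move to (3,5). |black|=4 — new cell
Step 3: on WHITE (3,5): turn R to E, flip to black, move to (3,6). |black|=5 — new cell
Step 4: on BLACK (3,6): turn L to N, flip to white, move to (2,6). |black|=4 — new cell
Step 5: on BLACK (2,6): turn L to W, flip to white, move to (2,5). |black|=3 — new cell
Step 6: on WHITE (2,5): turn R to N, flip to black, move to (1,5). |black|=4 — new cell
Step 7: on WHITE (1,5): turn R to E, flip to black, move to (1,6). |black|=5 — new cell
No revisit within 7 steps.

Answer: no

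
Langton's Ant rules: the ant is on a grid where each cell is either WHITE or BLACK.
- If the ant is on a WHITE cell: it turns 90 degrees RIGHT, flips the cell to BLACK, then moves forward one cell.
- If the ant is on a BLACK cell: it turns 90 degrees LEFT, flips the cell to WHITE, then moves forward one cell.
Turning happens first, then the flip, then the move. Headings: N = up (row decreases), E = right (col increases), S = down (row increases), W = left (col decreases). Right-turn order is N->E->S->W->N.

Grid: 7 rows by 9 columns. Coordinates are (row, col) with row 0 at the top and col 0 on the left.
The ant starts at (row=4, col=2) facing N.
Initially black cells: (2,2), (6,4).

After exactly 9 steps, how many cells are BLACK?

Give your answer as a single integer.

Step 1: on WHITE (4,2): turn R to E, flip to black, move to (4,3). |black|=3
Step 2: on WHITE (4,3): turn R to S, flip to black, move to (5,3). |black|=4
Step 3: on WHITE (5,3): turn R to W, flip to black, move to (5,2). |black|=5
Step 4: on WHITE (5,2): turn R to N, flip to black, move to (4,2). |black|=6
Step 5: on BLACK (4,2): turn L to W, flip to white, move to (4,1). |black|=5
Step 6: on WHITE (4,1): turn R to N, flip to black, move to (3,1). |black|=6
Step 7: on WHITE (3,1): turn R to E, flip to black, move to (3,2). |black|=7
Step 8: on WHITE (3,2): turn R to S, flip to black, move to (4,2). |black|=8
Step 9: on WHITE (4,2): turn R to W, flip to black, move to (4,1). |black|=9

Answer: 9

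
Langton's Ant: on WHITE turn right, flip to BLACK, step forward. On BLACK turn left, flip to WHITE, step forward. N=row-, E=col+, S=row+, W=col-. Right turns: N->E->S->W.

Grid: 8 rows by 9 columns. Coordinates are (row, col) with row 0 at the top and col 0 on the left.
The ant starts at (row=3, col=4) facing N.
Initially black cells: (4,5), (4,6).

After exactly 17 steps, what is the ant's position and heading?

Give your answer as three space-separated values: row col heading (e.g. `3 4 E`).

Step 1: on WHITE (3,4): turn R to E, flip to black, move to (3,5). |black|=3
Step 2: on WHITE (3,5): turn R to S, flip to black, move to (4,5). |black|=4
Step 3: on BLACK (4,5): turn L to E, flip to white, move to (4,6). |black|=3
Step 4: on BLACK (4,6): turn L to N, flip to white, move to (3,6). |black|=2
Step 5: on WHITE (3,6): turn R to E, flip to black, move to (3,7). |black|=3
Step 6: on WHITE (3,7): turn R to S, flip to black, move to (4,7). |black|=4
Step 7: on WHITE (4,7): turn R to W, flip to black, move to (4,6). |black|=5
Step 8: on WHITE (4,6): turn R to N, flip to black, move to (3,6). |black|=6
Step 9: on BLACK (3,6): turn L to W, flip to white, move to (3,5). |black|=5
Step 10: on BLACK (3,5): turn L to S, flip to white, move to (4,5). |black|=4
Step 11: on WHITE (4,5): turn R to W, flip to black, move to (4,4). |black|=5
Step 12: on WHITE (4,4): turn R to N, flip to black, move to (3,4). |black|=6
Step 13: on BLACK (3,4): turn L to W, flip to white, move to (3,3). |black|=5
Step 14: on WHITE (3,3): turn R to N, flip to black, move to (2,3). |black|=6
Step 15: on WHITE (2,3): turn R to E, flip to black, move to (2,4). |black|=7
Step 16: on WHITE (2,4): turn R to S, flip to black, move to (3,4). |black|=8
Step 17: on WHITE (3,4): turn R to W, flip to black, move to (3,3). |black|=9

Answer: 3 3 W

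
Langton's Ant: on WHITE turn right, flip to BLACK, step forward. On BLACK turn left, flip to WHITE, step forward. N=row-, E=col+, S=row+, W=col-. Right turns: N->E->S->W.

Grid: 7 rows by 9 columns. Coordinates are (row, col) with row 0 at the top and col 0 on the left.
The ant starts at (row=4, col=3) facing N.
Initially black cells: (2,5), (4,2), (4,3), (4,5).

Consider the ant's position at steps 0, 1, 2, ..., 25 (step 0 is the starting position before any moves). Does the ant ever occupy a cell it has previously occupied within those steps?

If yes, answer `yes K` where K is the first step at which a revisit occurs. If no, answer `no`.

Answer: yes 5

Derivation:
Step 1: on BLACK (4,3): turn L to W, flip to white, move to (4,2). |black|=3 — new cell
Step 2: on BLACK (4,2): turn L to S, flip to white, move to (5,2). |black|=2 — new cell
Step 3: on WHITE (5,2): turn R to W, flip to black, move to (5,1). |black|=3 — new cell
Step 4: on WHITE (5,1): turn R to N, flip to black, move to (4,1). |black|=4 — new cell
Step 5: on WHITE (4,1): turn R to E, flip to black, move to (4,2). |black|=5 — REVISIT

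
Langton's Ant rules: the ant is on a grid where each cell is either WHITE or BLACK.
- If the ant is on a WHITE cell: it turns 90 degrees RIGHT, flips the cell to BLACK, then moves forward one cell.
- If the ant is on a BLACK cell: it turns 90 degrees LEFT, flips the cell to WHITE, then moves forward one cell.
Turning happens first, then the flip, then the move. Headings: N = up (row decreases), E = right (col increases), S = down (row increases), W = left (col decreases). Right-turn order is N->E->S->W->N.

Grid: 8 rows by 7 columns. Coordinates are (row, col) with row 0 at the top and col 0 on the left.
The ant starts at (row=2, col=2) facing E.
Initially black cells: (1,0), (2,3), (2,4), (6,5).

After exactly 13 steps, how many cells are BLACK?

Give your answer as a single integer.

Answer: 11

Derivation:
Step 1: on WHITE (2,2): turn R to S, flip to black, move to (3,2). |black|=5
Step 2: on WHITE (3,2): turn R to W, flip to black, move to (3,1). |black|=6
Step 3: on WHITE (3,1): turn R to N, flip to black, move to (2,1). |black|=7
Step 4: on WHITE (2,1): turn R to E, flip to black, move to (2,2). |black|=8
Step 5: on BLACK (2,2): turn L to N, flip to white, move to (1,2). |black|=7
Step 6: on WHITE (1,2): turn R to E, flip to black, move to (1,3). |black|=8
Step 7: on WHITE (1,3): turn R to S, flip to black, move to (2,3). |black|=9
Step 8: on BLACK (2,3): turn L to E, flip to white, move to (2,4). |black|=8
Step 9: on BLACK (2,4): turn L to N, flip to white, move to (1,4). |black|=7
Step 10: on WHITE (1,4): turn R to E, flip to black, move to (1,5). |black|=8
Step 11: on WHITE (1,5): turn R to S, flip to black, move to (2,5). |black|=9
Step 12: on WHITE (2,5): turn R to W, flip to black, move to (2,4). |black|=10
Step 13: on WHITE (2,4): turn R to N, flip to black, move to (1,4). |black|=11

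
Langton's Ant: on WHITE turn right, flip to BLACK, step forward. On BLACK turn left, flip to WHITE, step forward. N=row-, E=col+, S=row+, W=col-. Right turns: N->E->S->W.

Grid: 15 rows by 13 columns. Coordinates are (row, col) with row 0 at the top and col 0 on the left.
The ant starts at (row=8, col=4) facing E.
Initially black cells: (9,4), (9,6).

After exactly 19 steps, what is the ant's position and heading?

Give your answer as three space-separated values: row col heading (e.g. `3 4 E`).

Step 1: on WHITE (8,4): turn R to S, flip to black, move to (9,4). |black|=3
Step 2: on BLACK (9,4): turn L to E, flip to white, move to (9,5). |black|=2
Step 3: on WHITE (9,5): turn R to S, flip to black, move to (10,5). |black|=3
Step 4: on WHITE (10,5): turn R to W, flip to black, move to (10,4). |black|=4
Step 5: on WHITE (10,4): turn R to N, flip to black, move to (9,4). |black|=5
Step 6: on WHITE (9,4): turn R to E, flip to black, move to (9,5). |black|=6
Step 7: on BLACK (9,5): turn L to N, flip to white, move to (8,5). |black|=5
Step 8: on WHITE (8,5): turn R to E, flip to black, move to (8,6). |black|=6
Step 9: on WHITE (8,6): turn R to S, flip to black, move to (9,6). |black|=7
Step 10: on BLACK (9,6): turn L to E, flip to white, move to (9,7). |black|=6
Step 11: on WHITE (9,7): turn R to S, flip to black, move to (10,7). |black|=7
Step 12: on WHITE (10,7): turn R to W, flip to black, move to (10,6). |black|=8
Step 13: on WHITE (10,6): turn R to N, flip to black, move to (9,6). |black|=9
Step 14: on WHITE (9,6): turn R to E, flip to black, move to (9,7). |black|=10
Step 15: on BLACK (9,7): turn L to N, flip to white, move to (8,7). |black|=9
Step 16: on WHITE (8,7): turn R to E, flip to black, move to (8,8). |black|=10
Step 17: on WHITE (8,8): turn R to S, flip to black, move to (9,8). |black|=11
Step 18: on WHITE (9,8): turn R to W, flip to black, move to (9,7). |black|=12
Step 19: on WHITE (9,7): turn R to N, flip to black, move to (8,7). |black|=13

Answer: 8 7 N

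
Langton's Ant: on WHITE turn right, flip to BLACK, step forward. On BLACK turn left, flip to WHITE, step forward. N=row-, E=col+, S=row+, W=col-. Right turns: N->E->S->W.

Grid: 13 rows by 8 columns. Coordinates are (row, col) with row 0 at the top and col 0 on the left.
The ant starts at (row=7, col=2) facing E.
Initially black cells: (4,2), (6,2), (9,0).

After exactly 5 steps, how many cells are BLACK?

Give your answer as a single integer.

Answer: 6

Derivation:
Step 1: on WHITE (7,2): turn R to S, flip to black, move to (8,2). |black|=4
Step 2: on WHITE (8,2): turn R to W, flip to black, move to (8,1). |black|=5
Step 3: on WHITE (8,1): turn R to N, flip to black, move to (7,1). |black|=6
Step 4: on WHITE (7,1): turn R to E, flip to black, move to (7,2). |black|=7
Step 5: on BLACK (7,2): turn L to N, flip to white, move to (6,2). |black|=6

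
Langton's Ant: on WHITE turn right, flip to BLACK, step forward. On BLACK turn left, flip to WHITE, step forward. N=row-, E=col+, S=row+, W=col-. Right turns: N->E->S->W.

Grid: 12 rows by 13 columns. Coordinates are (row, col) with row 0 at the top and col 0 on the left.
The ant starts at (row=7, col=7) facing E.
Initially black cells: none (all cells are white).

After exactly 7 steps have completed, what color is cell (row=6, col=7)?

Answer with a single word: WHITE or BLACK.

Step 1: on WHITE (7,7): turn R to S, flip to black, move to (8,7). |black|=1
Step 2: on WHITE (8,7): turn R to W, flip to black, move to (8,6). |black|=2
Step 3: on WHITE (8,6): turn R to N, flip to black, move to (7,6). |black|=3
Step 4: on WHITE (7,6): turn R to E, flip to black, move to (7,7). |black|=4
Step 5: on BLACK (7,7): turn L to N, flip to white, move to (6,7). |black|=3
Step 6: on WHITE (6,7): turn R to E, flip to black, move to (6,8). |black|=4
Step 7: on WHITE (6,8): turn R to S, flip to black, move to (7,8). |black|=5

Answer: BLACK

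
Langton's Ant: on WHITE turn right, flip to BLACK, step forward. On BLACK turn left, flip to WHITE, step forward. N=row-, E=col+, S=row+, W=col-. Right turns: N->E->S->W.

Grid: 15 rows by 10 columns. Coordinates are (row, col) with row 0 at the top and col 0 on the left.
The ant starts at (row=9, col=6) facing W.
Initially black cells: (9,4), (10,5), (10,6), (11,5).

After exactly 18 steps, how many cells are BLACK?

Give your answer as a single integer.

Answer: 12

Derivation:
Step 1: on WHITE (9,6): turn R to N, flip to black, move to (8,6). |black|=5
Step 2: on WHITE (8,6): turn R to E, flip to black, move to (8,7). |black|=6
Step 3: on WHITE (8,7): turn R to S, flip to black, move to (9,7). |black|=7
Step 4: on WHITE (9,7): turn R to W, flip to black, move to (9,6). |black|=8
Step 5: on BLACK (9,6): turn L to S, flip to white, move to (10,6). |black|=7
Step 6: on BLACK (10,6): turn L to E, flip to white, move to (10,7). |black|=6
Step 7: on WHITE (10,7): turn R to S, flip to black, move to (11,7). |black|=7
Step 8: on WHITE (11,7): turn R to W, flip to black, move to (11,6). |black|=8
Step 9: on WHITE (11,6): turn R to N, flip to black, move to (10,6). |black|=9
Step 10: on WHITE (10,6): turn R to E, flip to black, move to (10,7). |black|=10
Step 11: on BLACK (10,7): turn L to N, flip to white, move to (9,7). |black|=9
Step 12: on BLACK (9,7): turn L to W, flip to white, move to (9,6). |black|=8
Step 13: on WHITE (9,6): turn R to N, flip to black, move to (8,6). |black|=9
Step 14: on BLACK (8,6): turn L to W, flip to white, move to (8,5). |black|=8
Step 15: on WHITE (8,5): turn R to N, flip to black, move to (7,5). |black|=9
Step 16: on WHITE (7,5): turn R to E, flip to black, move to (7,6). |black|=10
Step 17: on WHITE (7,6): turn R to S, flip to black, move to (8,6). |black|=11
Step 18: on WHITE (8,6): turn R to W, flip to black, move to (8,5). |black|=12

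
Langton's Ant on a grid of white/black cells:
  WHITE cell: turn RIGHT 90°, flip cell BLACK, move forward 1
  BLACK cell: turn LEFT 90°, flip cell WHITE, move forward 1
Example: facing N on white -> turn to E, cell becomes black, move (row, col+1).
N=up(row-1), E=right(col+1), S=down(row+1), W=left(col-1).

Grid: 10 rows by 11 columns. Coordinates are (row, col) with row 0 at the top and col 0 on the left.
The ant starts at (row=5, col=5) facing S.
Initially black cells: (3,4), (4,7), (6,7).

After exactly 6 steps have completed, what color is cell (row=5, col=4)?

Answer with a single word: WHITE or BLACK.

Answer: BLACK

Derivation:
Step 1: on WHITE (5,5): turn R to W, flip to black, move to (5,4). |black|=4
Step 2: on WHITE (5,4): turn R to N, flip to black, move to (4,4). |black|=5
Step 3: on WHITE (4,4): turn R to E, flip to black, move to (4,5). |black|=6
Step 4: on WHITE (4,5): turn R to S, flip to black, move to (5,5). |black|=7
Step 5: on BLACK (5,5): turn L to E, flip to white, move to (5,6). |black|=6
Step 6: on WHITE (5,6): turn R to S, flip to black, move to (6,6). |black|=7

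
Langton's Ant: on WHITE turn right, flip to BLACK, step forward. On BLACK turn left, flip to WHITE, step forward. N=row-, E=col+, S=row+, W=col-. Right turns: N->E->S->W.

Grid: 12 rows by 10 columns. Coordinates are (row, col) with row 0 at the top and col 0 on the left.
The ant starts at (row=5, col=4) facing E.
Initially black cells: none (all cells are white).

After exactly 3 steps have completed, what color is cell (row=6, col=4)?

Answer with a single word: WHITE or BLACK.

Step 1: on WHITE (5,4): turn R to S, flip to black, move to (6,4). |black|=1
Step 2: on WHITE (6,4): turn R to W, flip to black, move to (6,3). |black|=2
Step 3: on WHITE (6,3): turn R to N, flip to black, move to (5,3). |black|=3

Answer: BLACK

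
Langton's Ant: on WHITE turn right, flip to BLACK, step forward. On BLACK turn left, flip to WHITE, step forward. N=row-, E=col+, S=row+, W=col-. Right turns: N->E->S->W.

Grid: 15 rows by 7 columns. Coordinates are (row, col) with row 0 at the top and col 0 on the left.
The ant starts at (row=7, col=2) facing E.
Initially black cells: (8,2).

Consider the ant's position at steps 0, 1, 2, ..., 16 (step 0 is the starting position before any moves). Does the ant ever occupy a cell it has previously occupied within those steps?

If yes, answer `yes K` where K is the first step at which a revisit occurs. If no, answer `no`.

Step 1: on WHITE (7,2): turn R to S, flip to black, move to (8,2). |black|=2 — new cell
Step 2: on BLACK (8,2): turn L to E, flip to white, move to (8,3). |black|=1 — new cell
Step 3: on WHITE (8,3): turn R to S, flip to black, move to (9,3). |black|=2 — new cell
Step 4: on WHITE (9,3): turn R to W, flip to black, move to (9,2). |black|=3 — new cell
Step 5: on WHITE (9,2): turn R to N, flip to black, move to (8,2). |black|=4 — REVISIT

Answer: yes 5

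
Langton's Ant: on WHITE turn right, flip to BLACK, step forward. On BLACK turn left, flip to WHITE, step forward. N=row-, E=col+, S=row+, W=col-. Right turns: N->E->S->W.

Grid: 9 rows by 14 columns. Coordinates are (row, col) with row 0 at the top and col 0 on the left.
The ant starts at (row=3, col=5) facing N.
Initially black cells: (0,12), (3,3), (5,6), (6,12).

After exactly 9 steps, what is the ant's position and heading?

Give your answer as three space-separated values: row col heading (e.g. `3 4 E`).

Step 1: on WHITE (3,5): turn R to E, flip to black, move to (3,6). |black|=5
Step 2: on WHITE (3,6): turn R to S, flip to black, move to (4,6). |black|=6
Step 3: on WHITE (4,6): turn R to W, flip to black, move to (4,5). |black|=7
Step 4: on WHITE (4,5): turn R to N, flip to black, move to (3,5). |black|=8
Step 5: on BLACK (3,5): turn L to W, flip to white, move to (3,4). |black|=7
Step 6: on WHITE (3,4): turn R to N, flip to black, move to (2,4). |black|=8
Step 7: on WHITE (2,4): turn R to E, flip to black, move to (2,5). |black|=9
Step 8: on WHITE (2,5): turn R to S, flip to black, move to (3,5). |black|=10
Step 9: on WHITE (3,5): turn R to W, flip to black, move to (3,4). |black|=11

Answer: 3 4 W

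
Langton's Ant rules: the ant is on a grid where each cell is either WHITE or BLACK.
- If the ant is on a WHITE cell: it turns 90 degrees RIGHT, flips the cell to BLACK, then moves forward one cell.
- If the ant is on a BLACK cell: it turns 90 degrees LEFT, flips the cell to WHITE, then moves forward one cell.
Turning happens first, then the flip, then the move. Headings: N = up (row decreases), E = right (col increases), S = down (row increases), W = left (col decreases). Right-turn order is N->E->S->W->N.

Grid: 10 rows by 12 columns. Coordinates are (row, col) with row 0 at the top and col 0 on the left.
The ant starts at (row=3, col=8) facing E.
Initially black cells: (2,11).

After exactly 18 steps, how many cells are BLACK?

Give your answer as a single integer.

Step 1: on WHITE (3,8): turn R to S, flip to black, move to (4,8). |black|=2
Step 2: on WHITE (4,8): turn R to W, flip to black, move to (4,7). |black|=3
Step 3: on WHITE (4,7): turn R to N, flip to black, move to (3,7). |black|=4
Step 4: on WHITE (3,7): turn R to E, flip to black, move to (3,8). |black|=5
Step 5: on BLACK (3,8): turn L to N, flip to white, move to (2,8). |black|=4
Step 6: on WHITE (2,8): turn R to E, flip to black, move to (2,9). |black|=5
Step 7: on WHITE (2,9): turn R to S, flip to black, move to (3,9). |black|=6
Step 8: on WHITE (3,9): turn R to W, flip to black, move to (3,8). |black|=7
Step 9: on WHITE (3,8): turn R to N, flip to black, move to (2,8). |black|=8
Step 10: on BLACK (2,8): turn L to W, flip to white, move to (2,7). |black|=7
Step 11: on WHITE (2,7): turn R to N, flip to black, move to (1,7). |black|=8
Step 12: on WHITE (1,7): turn R to E, flip to black, move to (1,8). |black|=9
Step 13: on WHITE (1,8): turn R to S, flip to black, move to (2,8). |black|=10
Step 14: on WHITE (2,8): turn R to W, flip to black, move to (2,7). |black|=11
Step 15: on BLACK (2,7): turn L to S, flip to white, move to (3,7). |black|=10
Step 16: on BLACK (3,7): turn L to E, flip to white, move to (3,8). |black|=9
Step 17: on BLACK (3,8): turn L to N, flip to white, move to (2,8). |black|=8
Step 18: on BLACK (2,8): turn L to W, flip to white, move to (2,7). |black|=7

Answer: 7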